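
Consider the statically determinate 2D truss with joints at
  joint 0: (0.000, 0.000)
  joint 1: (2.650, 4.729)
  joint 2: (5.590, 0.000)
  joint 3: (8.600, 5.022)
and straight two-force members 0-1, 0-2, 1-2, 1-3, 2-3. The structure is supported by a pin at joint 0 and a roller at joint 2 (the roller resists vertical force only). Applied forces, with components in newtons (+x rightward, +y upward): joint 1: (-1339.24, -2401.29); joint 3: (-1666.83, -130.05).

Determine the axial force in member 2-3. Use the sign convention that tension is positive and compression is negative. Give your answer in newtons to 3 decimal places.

-57.626

N=4 nodes, M=5 members, R=3 reactions → 2N=8, M+R=8
member 0 (0-1): L=5.4209, (cx,cy)=(0.4889,0.8724)
member 1 (0-2): L=5.5900, (cx,cy)=(1.0000,0.0000)
member 2 (1-2): L=5.5684, (cx,cy)=(0.5280,-0.8493)
member 3 (1-3): L=5.9572, (cx,cy)=(0.9988,0.0492)
member 4 (2-3): L=5.8550, (cx,cy)=(0.5141,0.8577)
solve A·x = −loads:
  F[0-1] = -4382.7081 N (compression)
  F[0-2] = -863.5809 N (compression)
  F[1-2] = +1579.5223 N (tension)
  F[1-3] = -1639.1886 N (compression)
  F[2-3] = -57.6262 N (compression)
  Rx@0 = +3006.0700 N
  Ry@0 = +3823.3324 N
  Ry@2 = -1291.9924 N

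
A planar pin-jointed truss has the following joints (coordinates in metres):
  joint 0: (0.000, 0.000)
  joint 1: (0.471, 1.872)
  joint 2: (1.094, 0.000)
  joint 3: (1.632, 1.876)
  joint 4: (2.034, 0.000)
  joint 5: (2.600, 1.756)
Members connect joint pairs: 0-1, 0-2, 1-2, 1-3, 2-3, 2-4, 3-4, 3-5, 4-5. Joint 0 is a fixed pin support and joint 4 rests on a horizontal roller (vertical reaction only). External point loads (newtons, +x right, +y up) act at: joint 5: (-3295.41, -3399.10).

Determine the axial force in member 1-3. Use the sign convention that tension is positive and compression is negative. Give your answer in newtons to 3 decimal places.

N=6 nodes, M=9 members, R=3 reactions → 2N=12, M+R=12
member 0 (0-1): L=1.9303, (cx,cy)=(0.2440,0.9698)
member 1 (0-2): L=1.0940, (cx,cy)=(1.0000,0.0000)
member 2 (1-2): L=1.9729, (cx,cy)=(0.3158,-0.9488)
member 3 (1-3): L=1.1610, (cx,cy)=(1.0000,0.0034)
member 4 (2-3): L=1.9516, (cx,cy)=(0.2757,0.9613)
member 5 (2-4): L=0.9400, (cx,cy)=(1.0000,0.0000)
member 6 (3-4): L=1.9186, (cx,cy)=(0.2095,-0.9778)
member 7 (3-5): L=0.9754, (cx,cy)=(0.9924,-0.1230)
member 8 (4-5): L=1.8450, (cx,cy)=(0.3068,0.9518)
solve A·x = −loads:
  F[0-1] = -1958.3284 N (compression)
  F[0-2] = -2817.5817 N (compression)
  F[1-2] = +1997.5226 N (tension)
  F[1-3] = -1108.5957 N (compression)
  F[2-3] = -1971.7185 N (compression)
  F[2-4] = -1643.2803 N (compression)
  F[3-4] = +2210.4302 N (tension)
  F[3-5] = -2131.4708 N (compression)
  F[4-5] = -3846.8178 N (compression)
  Rx@0 = +3295.4100 N
  Ry@0 = +1899.1393 N
  Ry@4 = +1499.9607 N

-1108.596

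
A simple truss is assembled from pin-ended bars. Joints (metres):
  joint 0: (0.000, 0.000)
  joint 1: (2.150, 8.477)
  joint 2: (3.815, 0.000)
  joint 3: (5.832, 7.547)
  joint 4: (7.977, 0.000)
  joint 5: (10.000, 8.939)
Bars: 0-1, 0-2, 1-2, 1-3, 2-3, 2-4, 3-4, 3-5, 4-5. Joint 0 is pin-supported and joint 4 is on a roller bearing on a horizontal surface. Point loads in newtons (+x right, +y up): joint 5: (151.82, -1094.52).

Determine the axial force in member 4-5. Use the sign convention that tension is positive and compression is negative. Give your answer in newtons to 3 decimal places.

-1270.188

N=6 nodes, M=9 members, R=3 reactions → 2N=12, M+R=12
member 0 (0-1): L=8.7454, (cx,cy)=(0.2458,0.9693)
member 1 (0-2): L=3.8150, (cx,cy)=(1.0000,0.0000)
member 2 (1-2): L=8.6390, (cx,cy)=(0.1927,-0.9813)
member 3 (1-3): L=3.7976, (cx,cy)=(0.9696,-0.2449)
member 4 (2-3): L=7.8119, (cx,cy)=(0.2582,0.9661)
member 5 (2-4): L=4.1620, (cx,cy)=(1.0000,0.0000)
member 6 (3-4): L=7.8459, (cx,cy)=(0.2734,-0.9619)
member 7 (3-5): L=4.3943, (cx,cy)=(0.9485,0.3168)
member 8 (4-5): L=9.1651, (cx,cy)=(0.2207,0.9753)
solve A·x = −loads:
  F[0-1] = +461.8791 N (tension)
  F[0-2] = +38.2700 N (tension)
  F[1-2] = -510.8287 N (compression)
  F[1-3] = +218.6607 N (tension)
  F[2-3] = +518.8442 N (tension)
  F[2-4] = -194.1464 N (compression)
  F[3-4] = -315.3795 N (compression)
  F[3-5] = +455.6540 N (tension)
  F[4-5] = -1270.1885 N (compression)
  Rx@0 = -151.8200 N
  Ry@0 = -447.7038 N
  Ry@4 = +1542.2238 N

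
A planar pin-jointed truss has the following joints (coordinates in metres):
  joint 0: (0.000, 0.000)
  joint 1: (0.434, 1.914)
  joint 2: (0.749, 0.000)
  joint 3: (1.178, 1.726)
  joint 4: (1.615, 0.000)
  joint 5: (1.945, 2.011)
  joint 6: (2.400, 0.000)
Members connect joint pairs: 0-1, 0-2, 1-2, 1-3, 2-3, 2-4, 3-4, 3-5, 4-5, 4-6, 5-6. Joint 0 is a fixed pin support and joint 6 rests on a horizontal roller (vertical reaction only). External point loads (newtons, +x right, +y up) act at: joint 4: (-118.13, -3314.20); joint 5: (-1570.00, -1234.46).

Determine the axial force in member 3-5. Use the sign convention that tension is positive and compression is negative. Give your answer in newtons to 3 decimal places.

-2402.783

N=7 nodes, M=11 members, R=3 reactions → 2N=14, M+R=14
member 0 (0-1): L=1.9626, (cx,cy)=(0.2211,0.9752)
member 1 (0-2): L=0.7490, (cx,cy)=(1.0000,0.0000)
member 2 (1-2): L=1.9397, (cx,cy)=(0.1624,-0.9867)
member 3 (1-3): L=0.7674, (cx,cy)=(0.9695,-0.2450)
member 4 (2-3): L=1.7785, (cx,cy)=(0.2412,0.9705)
member 5 (2-4): L=0.8660, (cx,cy)=(1.0000,0.0000)
member 6 (3-4): L=1.7805, (cx,cy)=(0.2454,-0.9694)
member 7 (3-5): L=0.8182, (cx,cy)=(0.9374,0.3483)
member 8 (4-5): L=2.0379, (cx,cy)=(0.1619,0.9868)
member 9 (4-6): L=0.7850, (cx,cy)=(1.0000,0.0000)
member 10 (5-6): L=2.0618, (cx,cy)=(0.2207,-0.9753)
solve A·x = −loads:
  F[0-1] = -2700.4369 N (compression)
  F[0-2] = -1090.9646 N (compression)
  F[1-2] = +2944.3829 N (tension)
  F[1-3] = -1109.1092 N (compression)
  F[2-3] = -2993.6968 N (compression)
  F[2-4] = +109.2972 N (tension)
  F[3-4] = +1853.3621 N (tension)
  F[3-5] = -2402.7830 N (compression)
  F[4-5] = +1537.8261 N (tension)
  F[4-6] = +433.2972 N (tension)
  F[5-6] = -1963.4844 N (compression)
  Rx@0 = +1688.1300 N
  Ry@0 = +2633.5818 N
  Ry@6 = +1915.0782 N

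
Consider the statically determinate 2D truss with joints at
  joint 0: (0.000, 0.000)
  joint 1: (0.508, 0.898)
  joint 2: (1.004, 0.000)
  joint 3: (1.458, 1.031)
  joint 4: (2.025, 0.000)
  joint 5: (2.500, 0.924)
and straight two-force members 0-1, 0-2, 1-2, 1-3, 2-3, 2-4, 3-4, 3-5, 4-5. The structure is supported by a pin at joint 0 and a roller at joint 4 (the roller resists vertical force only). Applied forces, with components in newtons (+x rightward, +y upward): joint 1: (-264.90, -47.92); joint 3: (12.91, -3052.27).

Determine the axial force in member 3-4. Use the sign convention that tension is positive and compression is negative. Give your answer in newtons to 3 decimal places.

N=6 nodes, M=9 members, R=3 reactions → 2N=12, M+R=12
member 0 (0-1): L=1.0317, (cx,cy)=(0.4924,0.8704)
member 1 (0-2): L=1.0040, (cx,cy)=(1.0000,0.0000)
member 2 (1-2): L=1.0259, (cx,cy)=(0.4835,-0.8754)
member 3 (1-3): L=0.9593, (cx,cy)=(0.9903,0.1386)
member 4 (2-3): L=1.1265, (cx,cy)=(0.4030,0.9152)
member 5 (2-4): L=1.0210, (cx,cy)=(1.0000,0.0000)
member 6 (3-4): L=1.1766, (cx,cy)=(0.4819,-0.8762)
member 7 (3-5): L=1.0475, (cx,cy)=(0.9948,-0.1021)
member 8 (4-5): L=1.0389, (cx,cy)=(0.4572,0.8894)
solve A·x = −loads:
  F[0-1] = -1150.5668 N (compression)
  F[0-2] = +314.5222 N (tension)
  F[1-2] = +966.3307 N (tension)
  F[1-3] = -776.3209 N (compression)
  F[2-3] = -924.2573 N (compression)
  F[2-4] = +1154.2146 N (tension)
  F[3-4] = -2395.2020 N (compression)
  F[3-5] = -0.0000 N (compression)
  F[4-5] = +0.0000 N (tension)
  Rx@0 = +251.9900 N
  Ry@0 = +1001.4329 N
  Ry@4 = +2098.7571 N

-2395.202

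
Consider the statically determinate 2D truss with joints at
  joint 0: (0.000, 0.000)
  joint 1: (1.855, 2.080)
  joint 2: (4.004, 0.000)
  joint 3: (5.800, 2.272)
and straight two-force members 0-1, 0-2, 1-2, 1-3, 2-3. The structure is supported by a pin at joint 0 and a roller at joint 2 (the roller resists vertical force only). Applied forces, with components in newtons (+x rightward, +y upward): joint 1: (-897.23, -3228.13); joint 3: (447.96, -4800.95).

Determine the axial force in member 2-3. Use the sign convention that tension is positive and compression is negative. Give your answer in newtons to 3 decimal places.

N=4 nodes, M=5 members, R=3 reactions → 2N=8, M+R=8
member 0 (0-1): L=2.7870, (cx,cy)=(0.6656,0.7463)
member 1 (0-2): L=4.0040, (cx,cy)=(1.0000,0.0000)
member 2 (1-2): L=2.9908, (cx,cy)=(0.7185,-0.6955)
member 3 (1-3): L=3.9497, (cx,cy)=(0.9988,0.0486)
member 4 (2-3): L=2.8961, (cx,cy)=(0.6201,0.7845)
solve A·x = −loads:
  F[0-1] = +280.0227 N (tension)
  F[0-2] = -635.6497 N (compression)
  F[1-2] = -4633.2889 N (compression)
  F[1-3] = +4418.0745 N (tension)
  F[2-3] = -6393.5757 N (compression)
  Rx@0 = +449.2700 N
  Ry@0 = -208.9864 N
  Ry@2 = +8238.0664 N

-6393.576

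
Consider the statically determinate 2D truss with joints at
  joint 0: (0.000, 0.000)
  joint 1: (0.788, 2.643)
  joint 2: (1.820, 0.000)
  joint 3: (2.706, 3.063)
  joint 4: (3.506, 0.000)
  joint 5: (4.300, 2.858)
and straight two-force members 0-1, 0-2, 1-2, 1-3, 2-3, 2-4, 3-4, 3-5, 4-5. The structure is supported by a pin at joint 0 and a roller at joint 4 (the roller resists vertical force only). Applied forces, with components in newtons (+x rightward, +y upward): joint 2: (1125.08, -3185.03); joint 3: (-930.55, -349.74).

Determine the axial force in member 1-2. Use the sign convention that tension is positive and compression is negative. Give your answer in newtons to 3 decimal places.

2241.139

N=6 nodes, M=9 members, R=3 reactions → 2N=12, M+R=12
member 0 (0-1): L=2.7580, (cx,cy)=(0.2857,0.9583)
member 1 (0-2): L=1.8200, (cx,cy)=(1.0000,0.0000)
member 2 (1-2): L=2.8373, (cx,cy)=(0.3637,-0.9315)
member 3 (1-3): L=1.9634, (cx,cy)=(0.9769,0.2139)
member 4 (2-3): L=3.1886, (cx,cy)=(0.2779,0.9606)
member 5 (2-4): L=1.6860, (cx,cy)=(1.0000,0.0000)
member 6 (3-4): L=3.1657, (cx,cy)=(0.2527,-0.9675)
member 7 (3-5): L=1.6071, (cx,cy)=(0.9918,-0.1276)
member 8 (4-5): L=2.9662, (cx,cy)=(0.2677,0.9635)
solve A·x = −loads:
  F[0-1] = -2529.8841 N (compression)
  F[0-2] = +917.3621 N (tension)
  F[1-2] = +2241.1392 N (tension)
  F[1-3] = -1574.4252 N (compression)
  F[2-3] = +1142.3791 N (tension)
  F[2-4] = +290.0025 N (tension)
  F[3-4] = -1147.5939 N (compression)
  F[3-5] = +0.0000 N (tension)
  F[4-5] = -0.0000 N (compression)
  Rx@0 = -194.5300 N
  Ry@0 = +2424.4231 N
  Ry@4 = +1110.3469 N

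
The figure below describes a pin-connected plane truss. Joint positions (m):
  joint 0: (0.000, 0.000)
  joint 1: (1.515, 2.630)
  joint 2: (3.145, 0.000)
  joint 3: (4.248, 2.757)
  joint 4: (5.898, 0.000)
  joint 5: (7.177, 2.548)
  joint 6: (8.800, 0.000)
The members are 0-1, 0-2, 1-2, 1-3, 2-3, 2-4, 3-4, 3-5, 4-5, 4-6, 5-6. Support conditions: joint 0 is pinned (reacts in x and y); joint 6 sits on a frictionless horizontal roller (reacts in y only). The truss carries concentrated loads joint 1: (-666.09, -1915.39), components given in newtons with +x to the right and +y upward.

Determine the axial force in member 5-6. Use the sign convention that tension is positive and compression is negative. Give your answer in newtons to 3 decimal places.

N=7 nodes, M=11 members, R=3 reactions → 2N=14, M+R=14
member 0 (0-1): L=3.0351, (cx,cy)=(0.4992,0.8665)
member 1 (0-2): L=3.1450, (cx,cy)=(1.0000,0.0000)
member 2 (1-2): L=3.0942, (cx,cy)=(0.5268,-0.8500)
member 3 (1-3): L=2.7359, (cx,cy)=(0.9989,0.0464)
member 4 (2-3): L=2.9695, (cx,cy)=(0.3714,0.9285)
member 5 (2-4): L=2.7530, (cx,cy)=(1.0000,0.0000)
member 6 (3-4): L=3.2130, (cx,cy)=(0.5135,-0.8581)
member 7 (3-5): L=2.9364, (cx,cy)=(0.9975,-0.0712)
member 8 (4-5): L=2.8510, (cx,cy)=(0.4486,0.8937)
member 9 (4-6): L=2.9020, (cx,cy)=(1.0000,0.0000)
member 10 (5-6): L=3.0210, (cx,cy)=(0.5372,-0.8434)
solve A·x = −loads:
  F[0-1] = -2059.6404 N (compression)
  F[0-2] = +361.9834 N (tension)
  F[1-2] = -168.6769 N (compression)
  F[1-3] = -273.4192 N (compression)
  F[2-3] = +154.4219 N (tension)
  F[2-4] = +215.7647 N (tension)
  F[3-4] = -140.3484 N (compression)
  F[3-5] = -144.0563 N (compression)
  F[4-5] = +134.7491 N (tension)
  F[4-6] = +83.2404 N (tension)
  F[5-6] = -154.9409 N (compression)
  Rx@0 = +666.0900 N
  Ry@0 = +1784.7083 N
  Ry@6 = +130.6817 N

-154.941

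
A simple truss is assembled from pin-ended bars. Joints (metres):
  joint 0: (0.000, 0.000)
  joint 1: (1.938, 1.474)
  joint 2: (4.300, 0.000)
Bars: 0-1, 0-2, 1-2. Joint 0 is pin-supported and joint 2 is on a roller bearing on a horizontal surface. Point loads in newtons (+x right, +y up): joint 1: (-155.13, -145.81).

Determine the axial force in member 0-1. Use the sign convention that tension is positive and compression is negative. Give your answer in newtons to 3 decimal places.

-220.146

N=3 nodes, M=3 members, R=3 reactions → 2N=6, M+R=6
member 0 (0-1): L=2.4349, (cx,cy)=(0.7959,0.6054)
member 1 (0-2): L=4.3000, (cx,cy)=(1.0000,0.0000)
member 2 (1-2): L=2.7842, (cx,cy)=(0.8484,-0.5294)
solve A·x = −loads:
  F[0-1] = -220.1461 N (compression)
  F[0-2] = +20.0932 N (tension)
  F[1-2] = -23.6847 N (compression)
  Rx@0 = +155.1300 N
  Ry@0 = +133.2709 N
  Ry@2 = +12.5391 N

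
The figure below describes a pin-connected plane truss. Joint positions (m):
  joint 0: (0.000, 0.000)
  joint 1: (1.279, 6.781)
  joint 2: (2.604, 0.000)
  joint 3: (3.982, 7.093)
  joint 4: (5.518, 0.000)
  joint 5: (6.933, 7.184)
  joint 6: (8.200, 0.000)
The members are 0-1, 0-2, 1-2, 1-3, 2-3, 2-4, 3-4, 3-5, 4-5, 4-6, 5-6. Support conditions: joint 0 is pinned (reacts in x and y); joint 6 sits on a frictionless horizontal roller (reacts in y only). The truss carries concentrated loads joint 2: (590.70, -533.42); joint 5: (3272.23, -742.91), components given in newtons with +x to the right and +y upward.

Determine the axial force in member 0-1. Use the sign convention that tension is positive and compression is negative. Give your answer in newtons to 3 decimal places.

N=7 nodes, M=11 members, R=3 reactions → 2N=14, M+R=14
member 0 (0-1): L=6.9006, (cx,cy)=(0.1853,0.9827)
member 1 (0-2): L=2.6040, (cx,cy)=(1.0000,0.0000)
member 2 (1-2): L=6.9092, (cx,cy)=(0.1918,-0.9814)
member 3 (1-3): L=2.7209, (cx,cy)=(0.9934,0.1147)
member 4 (2-3): L=7.2256, (cx,cy)=(0.1907,0.9816)
member 5 (2-4): L=2.9140, (cx,cy)=(1.0000,0.0000)
member 6 (3-4): L=7.2574, (cx,cy)=(0.2116,-0.9773)
member 7 (3-5): L=2.9524, (cx,cy)=(0.9995,0.0308)
member 8 (4-5): L=7.3220, (cx,cy)=(0.1933,0.9811)
member 9 (4-6): L=2.6820, (cx,cy)=(1.0000,0.0000)
member 10 (5-6): L=7.2949, (cx,cy)=(0.1737,-0.9848)
solve A·x = −loads:
  F[0-1] = +2430.0832 N (tension)
  F[0-2] = +3412.5210 N (tension)
  F[1-2] = -2327.6661 N (compression)
  F[1-3] = +902.7450 N (tension)
  F[2-3] = +2870.5687 N (tension)
  F[2-4] = +1827.9922 N (tension)
  F[3-4] = -2924.0173 N (compression)
  F[3-5] = +2064.0747 N (tension)
  F[4-5] = +2912.6847 N (tension)
  F[4-6] = +646.2524 N (tension)
  F[5-6] = -3720.8589 N (compression)
  Rx@0 = -3862.9300 N
  Ry@0 = -2387.9774 N
  Ry@6 = +3664.3074 N

2430.083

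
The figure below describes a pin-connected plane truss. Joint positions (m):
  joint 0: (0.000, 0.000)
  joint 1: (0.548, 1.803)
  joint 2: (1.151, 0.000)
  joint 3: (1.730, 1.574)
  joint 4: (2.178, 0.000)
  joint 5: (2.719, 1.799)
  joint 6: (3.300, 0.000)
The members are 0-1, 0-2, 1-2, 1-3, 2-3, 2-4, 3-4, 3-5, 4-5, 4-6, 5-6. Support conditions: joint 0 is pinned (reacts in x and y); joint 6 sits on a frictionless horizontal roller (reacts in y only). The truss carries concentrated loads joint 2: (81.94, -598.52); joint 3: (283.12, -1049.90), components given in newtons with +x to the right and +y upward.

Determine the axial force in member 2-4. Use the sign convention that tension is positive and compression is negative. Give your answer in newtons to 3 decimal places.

891.926

N=7 nodes, M=11 members, R=3 reactions → 2N=14, M+R=14
member 0 (0-1): L=1.8844, (cx,cy)=(0.2908,0.9568)
member 1 (0-2): L=1.1510, (cx,cy)=(1.0000,0.0000)
member 2 (1-2): L=1.9012, (cx,cy)=(0.3172,-0.9484)
member 3 (1-3): L=1.2040, (cx,cy)=(0.9817,-0.1902)
member 4 (2-3): L=1.6771, (cx,cy)=(0.3452,0.9385)
member 5 (2-4): L=1.0270, (cx,cy)=(1.0000,0.0000)
member 6 (3-4): L=1.6365, (cx,cy)=(0.2738,-0.9618)
member 7 (3-5): L=1.0143, (cx,cy)=(0.9751,0.2218)
member 8 (4-5): L=1.8786, (cx,cy)=(0.2880,0.9576)
member 9 (4-6): L=1.1220, (cx,cy)=(1.0000,0.0000)
member 10 (5-6): L=1.8905, (cx,cy)=(0.3073,-0.9516)
solve A·x = −loads:
  F[0-1] = -788.2891 N (compression)
  F[0-2] = +594.2965 N (tension)
  F[1-2] = +900.4596 N (tension)
  F[1-3] = -524.4125 N (compression)
  F[2-3] = -272.1811 N (compression)
  F[2-4] = +891.9259 N (tension)
  F[3-4] = -1071.3169 N (compression)
  F[3-5] = -613.9470 N (compression)
  F[4-5] = +1075.9758 N (tension)
  F[4-6] = +288.7878 N (tension)
  F[5-6] = -939.6749 N (compression)
  Rx@0 = -365.0600 N
  Ry@0 = +754.2217 N
  Ry@6 = +894.1983 N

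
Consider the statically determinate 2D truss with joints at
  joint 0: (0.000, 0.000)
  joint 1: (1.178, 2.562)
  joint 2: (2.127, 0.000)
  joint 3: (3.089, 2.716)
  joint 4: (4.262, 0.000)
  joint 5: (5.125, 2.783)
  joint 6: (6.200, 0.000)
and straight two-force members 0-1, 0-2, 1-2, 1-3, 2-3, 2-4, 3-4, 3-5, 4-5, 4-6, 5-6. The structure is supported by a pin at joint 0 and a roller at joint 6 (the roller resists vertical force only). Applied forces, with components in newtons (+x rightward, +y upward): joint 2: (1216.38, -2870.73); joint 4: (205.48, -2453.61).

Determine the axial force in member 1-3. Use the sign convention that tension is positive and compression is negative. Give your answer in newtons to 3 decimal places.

N=7 nodes, M=11 members, R=3 reactions → 2N=14, M+R=14
member 0 (0-1): L=2.8198, (cx,cy)=(0.4178,0.9086)
member 1 (0-2): L=2.1270, (cx,cy)=(1.0000,0.0000)
member 2 (1-2): L=2.7321, (cx,cy)=(0.3474,-0.9377)
member 3 (1-3): L=1.9172, (cx,cy)=(0.9968,0.0803)
member 4 (2-3): L=2.8813, (cx,cy)=(0.3339,0.9426)
member 5 (2-4): L=2.1350, (cx,cy)=(1.0000,0.0000)
member 6 (3-4): L=2.9585, (cx,cy)=(0.3965,-0.9180)
member 7 (3-5): L=2.0371, (cx,cy)=(0.9995,0.0329)
member 8 (4-5): L=2.9137, (cx,cy)=(0.2962,0.9551)
member 9 (4-6): L=1.9380, (cx,cy)=(1.0000,0.0000)
member 10 (5-6): L=2.9834, (cx,cy)=(0.3603,-0.9328)
solve A·x = −loads:
  F[0-1] = -2919.8227 N (compression)
  F[0-2] = +2641.6258 N (tension)
  F[1-2] = +2645.1979 N (tension)
  F[1-3] = -2145.5085 N (compression)
  F[2-3] = +413.9895 N (tension)
  F[2-4] = +2205.8358 N (tension)
  F[3-4] = -304.7207 N (compression)
  F[3-5] = -1880.5551 N (compression)
  F[4-5] = +2861.7598 N (tension)
  F[4-6] = +1031.9322 N (tension)
  F[5-6] = -2863.8822 N (compression)
  Rx@0 = -1421.8600 N
  Ry@0 = +2652.8354 N
  Ry@6 = +2671.5046 N

-2145.508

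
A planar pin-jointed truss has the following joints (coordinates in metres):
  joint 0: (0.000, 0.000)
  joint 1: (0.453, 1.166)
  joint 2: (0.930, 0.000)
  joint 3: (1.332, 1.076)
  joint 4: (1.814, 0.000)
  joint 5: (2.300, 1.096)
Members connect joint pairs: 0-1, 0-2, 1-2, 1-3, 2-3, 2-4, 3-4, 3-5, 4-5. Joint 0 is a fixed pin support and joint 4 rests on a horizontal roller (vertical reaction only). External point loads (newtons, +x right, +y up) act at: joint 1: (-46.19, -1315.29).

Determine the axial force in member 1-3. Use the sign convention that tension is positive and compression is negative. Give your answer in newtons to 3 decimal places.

-237.650

N=6 nodes, M=9 members, R=3 reactions → 2N=12, M+R=12
member 0 (0-1): L=1.2509, (cx,cy)=(0.3621,0.9321)
member 1 (0-2): L=0.9300, (cx,cy)=(1.0000,0.0000)
member 2 (1-2): L=1.2598, (cx,cy)=(0.3786,-0.9255)
member 3 (1-3): L=0.8836, (cx,cy)=(0.9948,-0.1019)
member 4 (2-3): L=1.1486, (cx,cy)=(0.3500,0.9368)
member 5 (2-4): L=0.8840, (cx,cy)=(1.0000,0.0000)
member 6 (3-4): L=1.1790, (cx,cy)=(0.4088,-0.9126)
member 7 (3-5): L=0.9682, (cx,cy)=(0.9998,0.0207)
member 8 (4-5): L=1.1989, (cx,cy)=(0.4054,0.9142)
solve A·x = −loads:
  F[0-1] = -1090.5408 N (compression)
  F[0-2] = +348.7359 N (tension)
  F[1-2] = -296.6503 N (compression)
  F[1-3] = -237.6503 N (compression)
  F[2-3] = +293.1001 N (tension)
  F[2-4] = +133.8356 N (tension)
  F[3-4] = -327.3767 N (compression)
  F[3-5] = +0.0000 N (tension)
  F[4-5] = -0.0000 N (compression)
  Rx@0 = +46.1900 N
  Ry@0 = +1016.5200 N
  Ry@4 = +298.7700 N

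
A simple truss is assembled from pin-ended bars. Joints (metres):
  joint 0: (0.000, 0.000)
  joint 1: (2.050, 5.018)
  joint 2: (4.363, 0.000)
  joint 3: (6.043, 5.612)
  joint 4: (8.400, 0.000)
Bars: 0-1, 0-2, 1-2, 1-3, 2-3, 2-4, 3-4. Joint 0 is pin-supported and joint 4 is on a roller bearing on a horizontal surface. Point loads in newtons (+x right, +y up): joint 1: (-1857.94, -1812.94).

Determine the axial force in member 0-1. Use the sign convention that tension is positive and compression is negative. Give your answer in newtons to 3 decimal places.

N=5 nodes, M=7 members, R=3 reactions → 2N=10, M+R=10
member 0 (0-1): L=5.4206, (cx,cy)=(0.3782,0.9257)
member 1 (0-2): L=4.3630, (cx,cy)=(1.0000,0.0000)
member 2 (1-2): L=5.5254, (cx,cy)=(0.4186,-0.9082)
member 3 (1-3): L=4.0369, (cx,cy)=(0.9891,0.1471)
member 4 (2-3): L=5.8581, (cx,cy)=(0.2868,0.9580)
member 5 (2-4): L=4.0370, (cx,cy)=(1.0000,0.0000)
member 6 (3-4): L=6.0869, (cx,cy)=(0.3872,-0.9220)
solve A·x = −loads:
  F[0-1] = -2679.3955 N (compression)
  F[0-2] = -844.6263 N (compression)
  F[1-2] = +817.2606 N (tension)
  F[1-3] = +508.0422 N (tension)
  F[2-3] = -774.7514 N (compression)
  F[2-4] = -280.3260 N (compression)
  F[3-4] = +723.9322 N (tension)
  Rx@0 = +1857.9400 N
  Ry@0 = +2480.3943 N
  Ry@4 = -667.4543 N

-2679.396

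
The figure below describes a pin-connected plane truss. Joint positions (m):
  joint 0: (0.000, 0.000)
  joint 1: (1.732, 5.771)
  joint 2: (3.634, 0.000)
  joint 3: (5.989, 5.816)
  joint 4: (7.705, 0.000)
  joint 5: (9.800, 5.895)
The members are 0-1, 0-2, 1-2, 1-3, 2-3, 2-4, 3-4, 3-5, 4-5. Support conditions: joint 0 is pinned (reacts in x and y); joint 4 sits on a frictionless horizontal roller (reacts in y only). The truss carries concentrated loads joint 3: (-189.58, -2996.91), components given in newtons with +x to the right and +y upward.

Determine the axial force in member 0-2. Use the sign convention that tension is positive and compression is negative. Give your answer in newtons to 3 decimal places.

N=6 nodes, M=9 members, R=3 reactions → 2N=12, M+R=12
member 0 (0-1): L=6.0253, (cx,cy)=(0.2875,0.9578)
member 1 (0-2): L=3.6340, (cx,cy)=(1.0000,0.0000)
member 2 (1-2): L=6.0764, (cx,cy)=(0.3130,-0.9497)
member 3 (1-3): L=4.2572, (cx,cy)=(0.9999,0.0106)
member 4 (2-3): L=6.2747, (cx,cy)=(0.3753,0.9269)
member 5 (2-4): L=4.0710, (cx,cy)=(1.0000,0.0000)
member 6 (3-4): L=6.0639, (cx,cy)=(0.2830,-0.9591)
member 7 (3-5): L=3.8118, (cx,cy)=(0.9998,0.0207)
member 8 (4-5): L=6.2562, (cx,cy)=(0.3349,0.9423)
solve A·x = −loads:
  F[0-1] = -846.2683 N (compression)
  F[0-2] = +53.6836 N (tension)
  F[1-2] = +847.7771 N (tension)
  F[1-3] = -508.6605 N (compression)
  F[2-3] = -868.6775 N (compression)
  F[2-4] = +645.0812 N (tension)
  F[3-4] = -2279.5385 N (compression)
  F[3-5] = +0.0000 N (tension)
  F[4-5] = +0.0000 N (tension)
  Rx@0 = +189.5800 N
  Ry@0 = +810.5509 N
  Ry@4 = +2186.3591 N

53.684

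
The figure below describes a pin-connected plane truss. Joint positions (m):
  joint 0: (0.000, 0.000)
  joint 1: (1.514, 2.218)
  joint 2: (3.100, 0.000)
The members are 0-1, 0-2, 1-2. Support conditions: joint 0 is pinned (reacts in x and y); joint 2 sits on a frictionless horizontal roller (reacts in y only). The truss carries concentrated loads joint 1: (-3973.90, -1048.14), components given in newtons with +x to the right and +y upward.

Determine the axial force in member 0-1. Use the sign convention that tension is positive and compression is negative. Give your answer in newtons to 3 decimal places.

-4091.766

N=3 nodes, M=3 members, R=3 reactions → 2N=6, M+R=6
member 0 (0-1): L=2.6855, (cx,cy)=(0.5638,0.8259)
member 1 (0-2): L=3.1000, (cx,cy)=(1.0000,0.0000)
member 2 (1-2): L=2.7267, (cx,cy)=(0.5817,-0.8134)
solve A·x = −loads:
  F[0-1] = -4091.7657 N (compression)
  F[0-2] = -1667.0614 N (compression)
  F[1-2] = +2866.0685 N (tension)
  Rx@0 = +3973.9000 N
  Ry@0 = +3379.5033 N
  Ry@2 = -2331.3633 N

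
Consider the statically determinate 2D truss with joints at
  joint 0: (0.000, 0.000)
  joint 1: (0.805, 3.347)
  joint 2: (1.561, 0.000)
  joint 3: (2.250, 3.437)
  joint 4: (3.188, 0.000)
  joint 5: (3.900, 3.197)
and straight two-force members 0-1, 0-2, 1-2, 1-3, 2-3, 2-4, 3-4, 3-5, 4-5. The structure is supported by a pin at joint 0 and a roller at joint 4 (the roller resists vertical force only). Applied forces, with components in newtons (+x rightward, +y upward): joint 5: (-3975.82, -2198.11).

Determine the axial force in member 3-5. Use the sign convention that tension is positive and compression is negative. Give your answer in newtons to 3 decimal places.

-3412.426

N=6 nodes, M=9 members, R=3 reactions → 2N=12, M+R=12
member 0 (0-1): L=3.4424, (cx,cy)=(0.2338,0.9723)
member 1 (0-2): L=1.5610, (cx,cy)=(1.0000,0.0000)
member 2 (1-2): L=3.4313, (cx,cy)=(0.2203,-0.9754)
member 3 (1-3): L=1.4478, (cx,cy)=(0.9981,0.0622)
member 4 (2-3): L=3.5054, (cx,cy)=(0.1966,0.9805)
member 5 (2-4): L=1.6270, (cx,cy)=(1.0000,0.0000)
member 6 (3-4): L=3.5627, (cx,cy)=(0.2633,-0.9647)
member 7 (3-5): L=1.6674, (cx,cy)=(0.9896,-0.1439)
member 8 (4-5): L=3.2753, (cx,cy)=(0.2174,0.9761)
solve A·x = −loads:
  F[0-1] = -3595.8221 N (compression)
  F[0-2] = -3134.9537 N (compression)
  F[1-2] = +3481.5279 N (tension)
  F[1-3] = -1611.0444 N (compression)
  F[2-3] = -3463.5398 N (compression)
  F[2-4] = -1687.1152 N (compression)
  F[3-4] = +4133.1309 N (tension)
  F[3-5] = -3412.4261 N (compression)
  F[4-5] = -2755.1804 N (compression)
  Rx@0 = +3975.8200 N
  Ry@0 = +3496.1237 N
  Ry@4 = -1298.0137 N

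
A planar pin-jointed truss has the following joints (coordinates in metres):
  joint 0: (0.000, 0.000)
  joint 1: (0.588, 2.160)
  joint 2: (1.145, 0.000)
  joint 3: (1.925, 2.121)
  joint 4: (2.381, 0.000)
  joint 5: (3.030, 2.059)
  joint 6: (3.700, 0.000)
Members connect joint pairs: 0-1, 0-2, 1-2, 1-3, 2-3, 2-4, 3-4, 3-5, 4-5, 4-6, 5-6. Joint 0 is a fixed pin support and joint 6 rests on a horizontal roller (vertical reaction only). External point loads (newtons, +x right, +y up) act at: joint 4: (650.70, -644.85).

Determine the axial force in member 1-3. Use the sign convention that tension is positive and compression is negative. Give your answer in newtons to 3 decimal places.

N=7 nodes, M=11 members, R=3 reactions → 2N=14, M+R=14
member 0 (0-1): L=2.2386, (cx,cy)=(0.2627,0.9649)
member 1 (0-2): L=1.1450, (cx,cy)=(1.0000,0.0000)
member 2 (1-2): L=2.2307, (cx,cy)=(0.2497,-0.9683)
member 3 (1-3): L=1.3376, (cx,cy)=(0.9996,-0.0292)
member 4 (2-3): L=2.2599, (cx,cy)=(0.3452,0.9385)
member 5 (2-4): L=1.2360, (cx,cy)=(1.0000,0.0000)
member 6 (3-4): L=2.1695, (cx,cy)=(0.2102,-0.9777)
member 7 (3-5): L=1.1067, (cx,cy)=(0.9984,-0.0560)
member 8 (4-5): L=2.1589, (cx,cy)=(0.3006,0.9537)
member 9 (4-6): L=1.3190, (cx,cy)=(1.0000,0.0000)
member 10 (5-6): L=2.1653, (cx,cy)=(0.3094,-0.9509)
solve A·x = −loads:
  F[0-1] = -238.2457 N (compression)
  F[0-2] = +713.2785 N (tension)
  F[1-2] = +241.0992 N (tension)
  F[1-3] = -122.8336 N (compression)
  F[2-3] = -248.7482 N (compression)
  F[2-4] = +859.3372 N (tension)
  F[3-4] = +250.1241 N (tension)
  F[3-5] = -261.6217 N (compression)
  F[4-5] = +419.7287 N (tension)
  F[4-6] = +135.0314 N (tension)
  F[5-6] = -436.3867 N (compression)
  Rx@0 = -650.7000 N
  Ry@0 = +229.8803 N
  Ry@6 = +414.9697 N

-122.834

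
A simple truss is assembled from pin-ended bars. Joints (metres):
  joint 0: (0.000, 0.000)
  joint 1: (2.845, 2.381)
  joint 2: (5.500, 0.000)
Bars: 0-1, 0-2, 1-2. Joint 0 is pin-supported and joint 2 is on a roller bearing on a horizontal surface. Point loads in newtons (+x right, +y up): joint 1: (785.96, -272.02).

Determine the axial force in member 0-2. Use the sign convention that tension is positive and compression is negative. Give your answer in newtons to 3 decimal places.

N=3 nodes, M=3 members, R=3 reactions → 2N=6, M+R=6
member 0 (0-1): L=3.7099, (cx,cy)=(0.7669,0.6418)
member 1 (0-2): L=5.5000, (cx,cy)=(1.0000,0.0000)
member 2 (1-2): L=3.5663, (cx,cy)=(0.7445,-0.6676)
solve A·x = −loads:
  F[0-1] = +325.5495 N (tension)
  F[0-2] = +536.3053 N (tension)
  F[1-2] = -720.3775 N (compression)
  Rx@0 = -785.9600 N
  Ry@0 = -208.9378 N
  Ry@2 = +480.9578 N

536.305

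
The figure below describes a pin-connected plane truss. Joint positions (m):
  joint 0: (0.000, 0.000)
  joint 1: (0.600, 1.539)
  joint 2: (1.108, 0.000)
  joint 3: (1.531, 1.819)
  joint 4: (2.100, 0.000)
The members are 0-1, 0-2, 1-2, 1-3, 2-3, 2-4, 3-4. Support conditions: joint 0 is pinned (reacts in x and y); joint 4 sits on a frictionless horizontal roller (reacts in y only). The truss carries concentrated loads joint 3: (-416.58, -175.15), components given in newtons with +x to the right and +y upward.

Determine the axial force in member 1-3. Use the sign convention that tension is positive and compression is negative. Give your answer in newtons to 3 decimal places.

N=5 nodes, M=7 members, R=3 reactions → 2N=10, M+R=10
member 0 (0-1): L=1.6518, (cx,cy)=(0.3632,0.9317)
member 1 (0-2): L=1.1080, (cx,cy)=(1.0000,0.0000)
member 2 (1-2): L=1.6207, (cx,cy)=(0.3134,-0.9496)
member 3 (1-3): L=0.9722, (cx,cy)=(0.9576,0.2880)
member 4 (2-3): L=1.8675, (cx,cy)=(0.2265,0.9740)
member 5 (2-4): L=0.9920, (cx,cy)=(1.0000,0.0000)
member 6 (3-4): L=1.9059, (cx,cy)=(0.2985,-0.9544)
solve A·x = −loads:
  F[0-1] = -438.2269 N (compression)
  F[0-2] = -257.4007 N (compression)
  F[1-2] = +345.2725 N (tension)
  F[1-3] = -279.2368 N (compression)
  F[2-3] = -336.6209 N (compression)
  F[2-4] = -72.9299 N (compression)
  F[3-4] = +244.2853 N (tension)
  Rx@0 = +416.5800 N
  Ry@0 = +408.2949 N
  Ry@4 = -233.1449 N

-279.237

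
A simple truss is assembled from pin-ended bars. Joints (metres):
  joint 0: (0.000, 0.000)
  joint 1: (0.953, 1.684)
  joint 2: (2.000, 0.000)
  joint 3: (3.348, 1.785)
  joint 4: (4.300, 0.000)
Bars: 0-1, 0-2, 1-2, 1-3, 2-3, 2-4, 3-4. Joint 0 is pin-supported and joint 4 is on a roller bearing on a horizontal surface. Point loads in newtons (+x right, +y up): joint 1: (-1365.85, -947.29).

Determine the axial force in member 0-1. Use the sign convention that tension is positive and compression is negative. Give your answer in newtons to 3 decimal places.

-1461.846

N=5 nodes, M=7 members, R=3 reactions → 2N=10, M+R=10
member 0 (0-1): L=1.9350, (cx,cy)=(0.4925,0.8703)
member 1 (0-2): L=2.0000, (cx,cy)=(1.0000,0.0000)
member 2 (1-2): L=1.9829, (cx,cy)=(0.5280,-0.8492)
member 3 (1-3): L=2.3971, (cx,cy)=(0.9991,0.0421)
member 4 (2-3): L=2.2368, (cx,cy)=(0.6026,0.7980)
member 5 (2-4): L=2.3000, (cx,cy)=(1.0000,0.0000)
member 6 (3-4): L=2.0230, (cx,cy)=(0.4706,-0.8824)
solve A·x = −loads:
  F[0-1] = -1461.8464 N (compression)
  F[0-2] = -645.8658 N (compression)
  F[1-2] = +404.1220 N (tension)
  F[1-3] = +432.8726 N (tension)
  F[2-3] = -430.0665 N (compression)
  F[2-4] = -173.3115 N (compression)
  F[3-4] = +368.2870 N (tension)
  Rx@0 = +1365.8500 N
  Ry@0 = +1272.2491 N
  Ry@4 = -324.9591 N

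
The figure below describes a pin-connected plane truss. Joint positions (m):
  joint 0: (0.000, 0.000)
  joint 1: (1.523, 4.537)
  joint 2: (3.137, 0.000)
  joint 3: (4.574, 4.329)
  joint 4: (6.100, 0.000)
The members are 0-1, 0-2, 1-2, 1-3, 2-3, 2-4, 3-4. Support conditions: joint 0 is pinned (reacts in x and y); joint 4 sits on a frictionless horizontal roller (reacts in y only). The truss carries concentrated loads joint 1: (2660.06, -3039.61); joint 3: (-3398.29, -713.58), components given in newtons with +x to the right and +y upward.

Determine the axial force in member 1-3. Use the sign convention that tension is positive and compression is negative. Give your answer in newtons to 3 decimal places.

-3676.095

N=5 nodes, M=7 members, R=3 reactions → 2N=10, M+R=10
member 0 (0-1): L=4.7858, (cx,cy)=(0.3182,0.9480)
member 1 (0-2): L=3.1370, (cx,cy)=(1.0000,0.0000)
member 2 (1-2): L=4.8155, (cx,cy)=(0.3352,-0.9422)
member 3 (1-3): L=3.0581, (cx,cy)=(0.9977,-0.0680)
member 4 (2-3): L=4.5613, (cx,cy)=(0.3150,0.9491)
member 5 (2-4): L=2.9630, (cx,cy)=(1.0000,0.0000)
member 6 (3-4): L=4.5901, (cx,cy)=(0.3325,-0.9431)
solve A·x = −loads:
  F[0-1] = -3051.0289 N (compression)
  F[0-2] = +232.7081 N (tension)
  F[1-2] = +109.1522 N (tension)
  F[1-3] = -3676.0952 N (compression)
  F[2-3] = -108.3566 N (compression)
  F[2-4] = +303.4291 N (tension)
  F[3-4] = -912.6912 N (compression)
  Rx@0 = +738.2300 N
  Ry@0 = +2892.4136 N
  Ry@4 = +860.7764 N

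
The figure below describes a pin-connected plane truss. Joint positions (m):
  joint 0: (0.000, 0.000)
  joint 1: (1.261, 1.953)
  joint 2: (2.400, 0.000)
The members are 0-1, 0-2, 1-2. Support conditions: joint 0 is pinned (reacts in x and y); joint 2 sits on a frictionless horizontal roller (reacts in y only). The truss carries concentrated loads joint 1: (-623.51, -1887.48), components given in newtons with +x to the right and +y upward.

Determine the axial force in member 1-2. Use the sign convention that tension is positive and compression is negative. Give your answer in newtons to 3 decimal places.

N=3 nodes, M=3 members, R=3 reactions → 2N=6, M+R=6
member 0 (0-1): L=2.3247, (cx,cy)=(0.5424,0.8401)
member 1 (0-2): L=2.4000, (cx,cy)=(1.0000,0.0000)
member 2 (1-2): L=2.2609, (cx,cy)=(0.5038,-0.8638)
solve A·x = −loads:
  F[0-1] = -1670.2140 N (compression)
  F[0-2] = +282.4651 N (tension)
  F[1-2] = -560.6819 N (compression)
  Rx@0 = +623.5100 N
  Ry@0 = +1403.1478 N
  Ry@2 = +484.3322 N

-560.682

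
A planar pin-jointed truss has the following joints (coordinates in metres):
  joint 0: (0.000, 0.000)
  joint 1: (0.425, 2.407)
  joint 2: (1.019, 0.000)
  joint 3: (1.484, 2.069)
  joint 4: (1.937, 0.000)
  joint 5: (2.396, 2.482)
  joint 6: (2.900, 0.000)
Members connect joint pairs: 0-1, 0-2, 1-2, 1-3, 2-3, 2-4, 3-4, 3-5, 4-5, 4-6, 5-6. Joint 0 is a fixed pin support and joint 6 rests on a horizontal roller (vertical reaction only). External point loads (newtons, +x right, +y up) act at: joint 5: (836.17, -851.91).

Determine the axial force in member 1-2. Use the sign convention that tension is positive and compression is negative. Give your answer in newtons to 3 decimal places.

N=7 nodes, M=11 members, R=3 reactions → 2N=14, M+R=14
member 0 (0-1): L=2.4442, (cx,cy)=(0.1739,0.9848)
member 1 (0-2): L=1.0190, (cx,cy)=(1.0000,0.0000)
member 2 (1-2): L=2.4792, (cx,cy)=(0.2396,-0.9709)
member 3 (1-3): L=1.1116, (cx,cy)=(0.9527,-0.3041)
member 4 (2-3): L=2.1206, (cx,cy)=(0.2193,0.9757)
member 5 (2-4): L=0.9180, (cx,cy)=(1.0000,0.0000)
member 6 (3-4): L=2.1180, (cx,cy)=(0.2139,-0.9769)
member 7 (3-5): L=1.0012, (cx,cy)=(0.9109,0.4125)
member 8 (4-5): L=2.5241, (cx,cy)=(0.1818,0.9833)
member 9 (4-6): L=0.9630, (cx,cy)=(1.0000,0.0000)
member 10 (5-6): L=2.5327, (cx,cy)=(0.1990,-0.9800)
solve A·x = −loads:
  F[0-1] = +576.3699 N (tension)
  F[0-2] = +735.9516 N (tension)
  F[1-2] = -670.3652 N (compression)
  F[1-3] = +273.7961 N (tension)
  F[2-3] = +667.0746 N (tension)
  F[2-4] = +429.0633 N (tension)
  F[3-4] = -356.9208 N (compression)
  F[3-5] = +530.7058 N (tension)
  F[4-5] = +354.5736 N (tension)
  F[4-6] = +288.2466 N (tension)
  F[5-6] = -1448.4704 N (compression)
  Rx@0 = -836.1700 N
  Ry@0 = -567.5901 N
  Ry@6 = +1419.5001 N

-670.365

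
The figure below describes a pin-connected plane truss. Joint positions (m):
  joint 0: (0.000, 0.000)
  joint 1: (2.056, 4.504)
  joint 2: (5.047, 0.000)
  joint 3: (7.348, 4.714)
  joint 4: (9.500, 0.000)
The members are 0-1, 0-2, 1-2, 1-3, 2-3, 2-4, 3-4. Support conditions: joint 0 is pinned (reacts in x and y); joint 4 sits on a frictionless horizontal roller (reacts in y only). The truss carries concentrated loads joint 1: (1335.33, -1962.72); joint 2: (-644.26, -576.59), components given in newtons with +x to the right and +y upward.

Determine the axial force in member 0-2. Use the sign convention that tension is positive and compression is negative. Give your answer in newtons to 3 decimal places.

1227.496

N=5 nodes, M=7 members, R=3 reactions → 2N=10, M+R=10
member 0 (0-1): L=4.9511, (cx,cy)=(0.4153,0.9097)
member 1 (0-2): L=5.0470, (cx,cy)=(1.0000,0.0000)
member 2 (1-2): L=5.4067, (cx,cy)=(0.5532,-0.8330)
member 3 (1-3): L=5.2962, (cx,cy)=(0.9992,0.0397)
member 4 (2-3): L=5.2456, (cx,cy)=(0.4387,0.8987)
member 5 (2-4): L=4.4530, (cx,cy)=(1.0000,0.0000)
member 6 (3-4): L=5.1820, (cx,cy)=(0.4153,-0.9097)
solve A·x = −loads:
  F[0-1] = -1291.7736 N (compression)
  F[0-2] = +1227.4961 N (tension)
  F[1-2] = -1008.0357 N (compression)
  F[1-3] = -1315.1396 N (compression)
  F[2-3] = +1576.0513 N (tension)
  F[2-4] = +622.7661 N (tension)
  F[3-4] = -1499.6099 N (compression)
  Rx@0 = -691.0700 N
  Ry@0 = +1175.1281 N
  Ry@4 = +1364.1819 N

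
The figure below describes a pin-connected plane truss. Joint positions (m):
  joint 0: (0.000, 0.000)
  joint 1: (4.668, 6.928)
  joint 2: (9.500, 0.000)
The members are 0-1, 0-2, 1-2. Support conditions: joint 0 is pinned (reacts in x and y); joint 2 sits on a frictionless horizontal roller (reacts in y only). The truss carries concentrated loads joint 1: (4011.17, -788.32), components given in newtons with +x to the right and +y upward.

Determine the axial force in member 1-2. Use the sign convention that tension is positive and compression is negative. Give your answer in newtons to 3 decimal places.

N=3 nodes, M=3 members, R=3 reactions → 2N=6, M+R=6
member 0 (0-1): L=8.3539, (cx,cy)=(0.5588,0.8293)
member 1 (0-2): L=9.5000, (cx,cy)=(1.0000,0.0000)
member 2 (1-2): L=8.4466, (cx,cy)=(0.5721,-0.8202)
solve A·x = −loads:
  F[0-1] = +3043.7591 N (tension)
  F[0-2] = +2310.3726 N (tension)
  F[1-2] = -4038.6676 N (compression)
  Rx@0 = -4011.1700 N
  Ry@0 = -2524.2341 N
  Ry@2 = +3312.5541 N

-4038.668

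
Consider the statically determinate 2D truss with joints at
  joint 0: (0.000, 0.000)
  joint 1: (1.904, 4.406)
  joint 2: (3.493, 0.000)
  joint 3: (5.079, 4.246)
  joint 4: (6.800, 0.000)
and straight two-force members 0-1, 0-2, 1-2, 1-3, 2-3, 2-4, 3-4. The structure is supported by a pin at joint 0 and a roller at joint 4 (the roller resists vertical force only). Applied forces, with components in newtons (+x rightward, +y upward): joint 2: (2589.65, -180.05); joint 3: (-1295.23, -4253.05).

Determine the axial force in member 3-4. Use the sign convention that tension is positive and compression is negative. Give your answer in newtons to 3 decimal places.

N=5 nodes, M=7 members, R=3 reactions → 2N=10, M+R=10
member 0 (0-1): L=4.7998, (cx,cy)=(0.3967,0.9180)
member 1 (0-2): L=3.4930, (cx,cy)=(1.0000,0.0000)
member 2 (1-2): L=4.6838, (cx,cy)=(0.3393,-0.9407)
member 3 (1-3): L=3.1790, (cx,cy)=(0.9987,-0.0503)
member 4 (2-3): L=4.5325, (cx,cy)=(0.3499,0.9368)
member 5 (2-4): L=3.3070, (cx,cy)=(1.0000,0.0000)
member 6 (3-4): L=4.5815, (cx,cy)=(0.3756,-0.9268)
solve A·x = −loads:
  F[0-1] = -2149.0327 N (compression)
  F[0-2] = +2146.9057 N (tension)
  F[1-2] = +2182.4181 N (tension)
  F[1-3] = -1594.9058 N (compression)
  F[2-3] = -1999.3320 N (compression)
  F[2-4] = +997.2492 N (tension)
  F[3-4] = -2654.8058 N (compression)
  Rx@0 = -1294.4200 N
  Ry@0 = +1972.7163 N
  Ry@4 = +2460.3837 N

-2654.806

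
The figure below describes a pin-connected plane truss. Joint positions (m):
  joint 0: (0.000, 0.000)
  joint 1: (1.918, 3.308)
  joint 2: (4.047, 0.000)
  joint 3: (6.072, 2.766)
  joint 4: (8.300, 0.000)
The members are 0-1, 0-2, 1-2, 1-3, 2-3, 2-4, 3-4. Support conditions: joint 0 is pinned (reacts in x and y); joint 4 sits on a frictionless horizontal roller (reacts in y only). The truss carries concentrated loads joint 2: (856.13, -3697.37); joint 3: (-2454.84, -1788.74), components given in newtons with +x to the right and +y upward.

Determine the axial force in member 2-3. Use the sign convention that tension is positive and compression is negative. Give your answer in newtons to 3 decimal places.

N=5 nodes, M=7 members, R=3 reactions → 2N=10, M+R=10
member 0 (0-1): L=3.8238, (cx,cy)=(0.5016,0.8651)
member 1 (0-2): L=4.0470, (cx,cy)=(1.0000,0.0000)
member 2 (1-2): L=3.9339, (cx,cy)=(0.5412,-0.8409)
member 3 (1-3): L=4.1892, (cx,cy)=(0.9916,-0.1294)
member 4 (2-3): L=3.4280, (cx,cy)=(0.5907,0.8069)
member 5 (2-4): L=4.2530, (cx,cy)=(1.0000,0.0000)
member 6 (3-4): L=3.5517, (cx,cy)=(0.6273,-0.7788)
solve A·x = −loads:
  F[0-1] = -3690.6657 N (compression)
  F[0-2] = +252.5015 N (tension)
  F[1-2] = +4458.5470 N (tension)
  F[1-3] = -4300.2955 N (compression)
  F[2-3] = -64.2120 N (compression)
  F[2-4] = +1847.2432 N (tension)
  F[3-4] = -2944.7473 N (compression)
  Rx@0 = +1598.7100 N
  Ry@0 = +3192.8090 N
  Ry@4 = +2293.3010 N

-64.212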